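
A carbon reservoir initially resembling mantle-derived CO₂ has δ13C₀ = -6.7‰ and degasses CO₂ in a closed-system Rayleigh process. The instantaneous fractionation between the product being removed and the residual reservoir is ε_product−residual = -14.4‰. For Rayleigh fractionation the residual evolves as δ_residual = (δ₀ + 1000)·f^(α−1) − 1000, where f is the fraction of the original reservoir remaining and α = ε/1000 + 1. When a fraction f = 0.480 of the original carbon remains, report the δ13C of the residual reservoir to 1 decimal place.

Rayleigh residual: δ_res = (δ₀ + 1000)·f^(α−1) − 1000
α = ε/1000 + 1 = 0.98560, so α − 1 = -0.01440
f^(α−1) = 0.480^(-0.01440) = 1.010625
δ_res = (-6.7 + 1000) × 1.010625 − 1000 = 1003.854 − 1000 = 3.85‰

3.9‰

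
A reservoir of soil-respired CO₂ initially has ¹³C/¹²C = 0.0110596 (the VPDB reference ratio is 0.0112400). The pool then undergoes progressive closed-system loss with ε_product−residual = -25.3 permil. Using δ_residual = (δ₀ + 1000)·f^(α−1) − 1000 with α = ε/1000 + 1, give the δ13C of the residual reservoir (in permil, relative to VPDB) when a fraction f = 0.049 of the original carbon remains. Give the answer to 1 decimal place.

δ₀ = (0.0110596/0.0112400 − 1)×1000 = (0.983950 − 1)×1000 = -16.050 permil
α − 1 = ε/1000 = -0.0253
f^(α−1) = 0.049^(-0.0253) = 1.079290
δ_res = (-16.050 + 1000) × 1.079290 − 1000 = 1061.967 − 1000 = 61.97 permil

62.0 permil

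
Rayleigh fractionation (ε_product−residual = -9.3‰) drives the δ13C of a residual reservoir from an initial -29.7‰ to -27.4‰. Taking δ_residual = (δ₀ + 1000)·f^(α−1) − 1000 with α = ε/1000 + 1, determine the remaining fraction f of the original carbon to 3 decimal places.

α − 1 = ε/1000 = -0.0093
(δ_res + 1000)/(δ₀ + 1000) = (-27.4 + 1000)/(-29.7 + 1000) = 972.6/970.3 = 1.002370
f = 1.002370^(1/-0.0093) = exp(ln(1.002370)/-0.0093) = exp(0.00237/-0.0093)
f = exp(-0.2546) = 0.7752

0.775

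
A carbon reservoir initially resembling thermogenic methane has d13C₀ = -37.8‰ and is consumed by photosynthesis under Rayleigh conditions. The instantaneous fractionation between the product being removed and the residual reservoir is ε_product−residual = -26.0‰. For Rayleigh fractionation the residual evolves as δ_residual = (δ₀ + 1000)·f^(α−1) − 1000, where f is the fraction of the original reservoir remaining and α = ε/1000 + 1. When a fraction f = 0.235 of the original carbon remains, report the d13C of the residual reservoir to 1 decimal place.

Rayleigh residual: δ_res = (δ₀ + 1000)·f^(α−1) − 1000
α = ε/1000 + 1 = 0.97400, so α − 1 = -0.02600
f^(α−1) = 0.235^(-0.02600) = 1.038370
δ_res = (-37.8 + 1000) × 1.038370 − 1000 = 999.120 − 1000 = -0.88‰

-0.9‰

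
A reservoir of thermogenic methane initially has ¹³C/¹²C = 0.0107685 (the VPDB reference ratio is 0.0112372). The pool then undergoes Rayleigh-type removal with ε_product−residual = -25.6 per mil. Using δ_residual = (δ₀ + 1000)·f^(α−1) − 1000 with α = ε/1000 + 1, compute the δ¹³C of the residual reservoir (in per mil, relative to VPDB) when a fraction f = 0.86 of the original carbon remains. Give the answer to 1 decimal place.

-38.0 per mil

δ₀ = (0.0107685/0.0112372 − 1)×1000 = (0.958290 − 1)×1000 = -41.710 per mil
α − 1 = ε/1000 = -0.0256
f^(α−1) = 0.86^(-0.0256) = 1.003869
δ_res = (-41.710 + 1000) × 1.003869 − 1000 = 961.997 − 1000 = -38.00 per mil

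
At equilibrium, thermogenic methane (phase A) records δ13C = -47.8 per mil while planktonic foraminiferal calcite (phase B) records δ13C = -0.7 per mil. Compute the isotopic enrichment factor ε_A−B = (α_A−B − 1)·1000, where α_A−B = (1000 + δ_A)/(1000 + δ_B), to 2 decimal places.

-47.13 per mil

α_A−B = (1000 + -47.8) / (1000 + -0.7) = 952.2 / 999.3 = 0.952867
ε_A−B = (0.952867 − 1) × 1000 = -47.133 per mil
(The approximation ε ≈ δ_A − δ_B would give -47.1 per mil.)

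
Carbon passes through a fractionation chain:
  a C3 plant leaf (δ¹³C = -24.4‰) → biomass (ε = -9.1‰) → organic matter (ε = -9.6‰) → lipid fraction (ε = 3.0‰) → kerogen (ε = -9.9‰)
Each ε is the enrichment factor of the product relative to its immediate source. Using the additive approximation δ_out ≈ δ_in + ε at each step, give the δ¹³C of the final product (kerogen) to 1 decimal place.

step 1: δ ≈ -24.4 + (-9.1) = -33.5‰
step 2: δ ≈ -33.5 + (-9.6) = -43.1‰
step 3: δ ≈ -43.1 + (3.0) = -40.1‰
step 4: δ ≈ -40.1 + (-9.9) = -50.0‰

-50.0‰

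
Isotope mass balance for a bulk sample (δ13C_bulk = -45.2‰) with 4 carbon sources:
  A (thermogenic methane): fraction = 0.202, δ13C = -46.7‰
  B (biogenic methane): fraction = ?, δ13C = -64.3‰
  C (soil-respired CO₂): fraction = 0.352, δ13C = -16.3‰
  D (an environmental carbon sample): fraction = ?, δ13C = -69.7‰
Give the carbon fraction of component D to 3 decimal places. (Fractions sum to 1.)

Let f_D and f_B be the unknown fractions; fractions sum to 1 so f_D + f_B = 0.446.
Mass balance: Σ fᵢ·δᵢ = δ_bulk ⇒ f_D·(-69.7) + f_B·(-64.3) = -45.2 − (-15.171) = -30.029
Substitute f_B = 0.446 − f_D:
f_D·(-69.7 − -64.3) = -30.029 − 0.446×(-64.3) = -1.351
f_D = -1.351 / -5.4 = 0.2502

0.250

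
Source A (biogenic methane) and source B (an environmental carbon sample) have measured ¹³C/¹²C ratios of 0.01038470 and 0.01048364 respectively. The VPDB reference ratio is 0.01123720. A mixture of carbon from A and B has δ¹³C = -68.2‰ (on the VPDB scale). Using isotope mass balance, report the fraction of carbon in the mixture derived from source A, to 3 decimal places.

0.130

δ_A = (0.01038470/0.01123720 − 1)×1000 = (0.924136 − 1)×1000 = -75.864‰
δ_B = (0.01048364/0.01123720 − 1)×1000 = (0.932941 − 1)×1000 = -67.059‰
f_A = (δ_mix − δ_B)/(δ_A − δ_B) = (-68.2 − (-67.059))/(-75.864 − (-67.059))
f_A = -1.141 / -8.805 = 0.1295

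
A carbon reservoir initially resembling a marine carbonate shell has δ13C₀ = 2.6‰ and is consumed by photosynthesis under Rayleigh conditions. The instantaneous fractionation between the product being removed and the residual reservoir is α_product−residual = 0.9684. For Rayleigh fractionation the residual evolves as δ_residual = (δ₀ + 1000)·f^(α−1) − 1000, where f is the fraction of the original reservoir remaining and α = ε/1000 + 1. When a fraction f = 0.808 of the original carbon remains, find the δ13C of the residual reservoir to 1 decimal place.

Rayleigh residual: δ_res = (δ₀ + 1000)·f^(α−1) − 1000
α − 1 = -0.03160
f^(α−1) = 0.808^(-0.03160) = 1.006760
δ_res = (2.6 + 1000) × 1.006760 − 1000 = 1009.377 − 1000 = 9.38‰

9.4‰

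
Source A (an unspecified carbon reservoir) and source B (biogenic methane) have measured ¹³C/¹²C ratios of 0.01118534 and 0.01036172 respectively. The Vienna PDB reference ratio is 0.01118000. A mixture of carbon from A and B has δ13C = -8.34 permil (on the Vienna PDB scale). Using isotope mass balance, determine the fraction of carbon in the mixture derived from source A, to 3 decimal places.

0.880

δ_A = (0.01118534/0.01118000 − 1)×1000 = (1.000478 − 1)×1000 = 0.478 permil
δ_B = (0.01036172/0.01118000 − 1)×1000 = (0.926809 − 1)×1000 = -73.191 permil
f_A = (δ_mix − δ_B)/(δ_A − δ_B) = (-8.34 − (-73.191))/(0.478 − (-73.191))
f_A = 64.851 / 73.669 = 0.8803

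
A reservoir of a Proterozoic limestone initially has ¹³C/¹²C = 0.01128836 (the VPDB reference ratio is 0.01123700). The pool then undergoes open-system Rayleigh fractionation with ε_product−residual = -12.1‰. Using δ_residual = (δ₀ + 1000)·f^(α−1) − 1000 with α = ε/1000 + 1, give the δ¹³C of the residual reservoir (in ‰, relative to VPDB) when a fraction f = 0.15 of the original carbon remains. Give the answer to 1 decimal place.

27.9‰

δ₀ = (0.01128836/0.01123700 − 1)×1000 = (1.004571 − 1)×1000 = 4.571‰
α − 1 = ε/1000 = -0.0121
f^(α−1) = 0.15^(-0.0121) = 1.023221
δ_res = (4.571 + 1000) × 1.023221 − 1000 = 1027.897 − 1000 = 27.90‰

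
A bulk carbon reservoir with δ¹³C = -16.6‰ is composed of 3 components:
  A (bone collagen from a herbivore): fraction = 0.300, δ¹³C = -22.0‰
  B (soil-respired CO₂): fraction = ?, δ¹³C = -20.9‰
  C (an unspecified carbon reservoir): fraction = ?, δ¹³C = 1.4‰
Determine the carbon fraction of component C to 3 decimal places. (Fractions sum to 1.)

Let f_C and f_B be the unknown fractions; fractions sum to 1 so f_C + f_B = 0.700.
Mass balance: Σ fᵢ·δᵢ = δ_bulk ⇒ f_C·(1.4) + f_B·(-20.9) = -16.6 − (-6.600) = -10.000
Substitute f_B = 0.700 − f_C:
f_C·(1.4 − -20.9) = -10.000 − 0.700×(-20.9) = 4.630
f_C = 4.630 / 22.3 = 0.2076

0.208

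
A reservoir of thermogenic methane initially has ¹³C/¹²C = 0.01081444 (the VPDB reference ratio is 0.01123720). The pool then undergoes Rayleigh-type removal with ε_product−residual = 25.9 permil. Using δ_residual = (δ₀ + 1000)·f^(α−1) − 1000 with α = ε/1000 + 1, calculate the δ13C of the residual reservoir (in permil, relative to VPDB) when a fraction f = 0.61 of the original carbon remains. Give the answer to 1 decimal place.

δ₀ = (0.01081444/0.01123720 − 1)×1000 = (0.962379 − 1)×1000 = -37.621 permil
α − 1 = ε/1000 = 0.0259
f^(α−1) = 0.61^(0.0259) = 0.987279
δ_res = (-37.621 + 1000) × 0.987279 − 1000 = 950.136 − 1000 = -49.86 permil

-49.9 permil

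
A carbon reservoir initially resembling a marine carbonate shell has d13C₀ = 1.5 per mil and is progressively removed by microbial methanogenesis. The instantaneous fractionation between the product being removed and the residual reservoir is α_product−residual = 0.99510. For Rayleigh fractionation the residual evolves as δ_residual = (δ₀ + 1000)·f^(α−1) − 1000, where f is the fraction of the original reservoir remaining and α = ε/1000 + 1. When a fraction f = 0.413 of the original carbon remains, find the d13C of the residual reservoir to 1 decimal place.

5.8 per mil

Rayleigh residual: δ_res = (δ₀ + 1000)·f^(α−1) − 1000
α − 1 = -0.00490
f^(α−1) = 0.413^(-0.00490) = 1.004343
δ_res = (1.5 + 1000) × 1.004343 − 1000 = 1005.849 − 1000 = 5.85 per mil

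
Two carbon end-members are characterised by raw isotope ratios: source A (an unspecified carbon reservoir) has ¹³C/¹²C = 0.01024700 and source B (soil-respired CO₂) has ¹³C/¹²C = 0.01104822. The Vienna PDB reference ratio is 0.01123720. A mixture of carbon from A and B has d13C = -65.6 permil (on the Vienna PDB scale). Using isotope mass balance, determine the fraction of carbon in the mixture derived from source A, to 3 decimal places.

0.684

δ_A = (0.01024700/0.01123720 − 1)×1000 = (0.911882 − 1)×1000 = -88.118 permil
δ_B = (0.01104822/0.01123720 − 1)×1000 = (0.983183 − 1)×1000 = -16.817 permil
f_A = (δ_mix − δ_B)/(δ_A − δ_B) = (-65.6 − (-16.817))/(-88.118 − (-16.817))
f_A = -48.783 / -71.301 = 0.6842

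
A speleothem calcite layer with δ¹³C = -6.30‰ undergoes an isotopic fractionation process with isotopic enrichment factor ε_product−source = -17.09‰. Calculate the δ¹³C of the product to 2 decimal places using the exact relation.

Exactly, δ_product = (δ_source + 1000)·(ε/1000 + 1) − 1000.
δ_product = (-6.30 + 1000) × (-17.09/1000 + 1) − 1000
δ_product = -23.282‰

-23.28‰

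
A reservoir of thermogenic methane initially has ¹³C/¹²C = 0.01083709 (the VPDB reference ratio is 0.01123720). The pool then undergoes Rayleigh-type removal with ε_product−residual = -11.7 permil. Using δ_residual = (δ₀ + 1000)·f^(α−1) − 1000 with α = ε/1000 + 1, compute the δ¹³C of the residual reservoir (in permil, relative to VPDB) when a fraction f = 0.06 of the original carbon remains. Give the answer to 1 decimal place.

-3.3 permil

δ₀ = (0.01083709/0.01123720 − 1)×1000 = (0.964394 − 1)×1000 = -35.606 permil
α − 1 = ε/1000 = -0.0117
f^(α−1) = 0.06^(-0.0117) = 1.033465
δ_res = (-35.606 + 1000) × 1.033465 − 1000 = 996.667 − 1000 = -3.33 permil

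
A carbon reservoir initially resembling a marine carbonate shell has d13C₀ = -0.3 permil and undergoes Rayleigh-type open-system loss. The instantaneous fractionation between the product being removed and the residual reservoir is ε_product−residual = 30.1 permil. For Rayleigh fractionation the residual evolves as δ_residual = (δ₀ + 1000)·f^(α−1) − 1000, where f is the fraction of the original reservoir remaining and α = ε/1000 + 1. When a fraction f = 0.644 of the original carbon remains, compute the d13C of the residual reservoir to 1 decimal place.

-13.5 permil

Rayleigh residual: δ_res = (δ₀ + 1000)·f^(α−1) − 1000
α = ε/1000 + 1 = 1.03010, so α − 1 = 0.03010
f^(α−1) = 0.644^(0.03010) = 0.986842
δ_res = (-0.3 + 1000) × 0.986842 − 1000 = 986.546 − 1000 = -13.45 permil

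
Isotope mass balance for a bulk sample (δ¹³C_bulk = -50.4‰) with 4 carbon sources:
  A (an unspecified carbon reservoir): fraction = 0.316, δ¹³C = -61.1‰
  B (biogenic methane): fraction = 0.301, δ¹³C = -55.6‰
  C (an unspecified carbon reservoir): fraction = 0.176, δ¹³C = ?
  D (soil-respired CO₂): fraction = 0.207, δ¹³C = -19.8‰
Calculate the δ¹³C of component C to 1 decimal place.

Isotope mass balance: δ_bulk = Σ fᵢ·δᵢ.
-50.4 = 0.316×(-61.1) + 0.301×(-55.6) + 0.176×δ_C + 0.207×(-19.8)
0.176·δ_C = -50.4 − (-40.142) = -10.258
δ_C = -10.258 / 0.176 = -58.29‰

-58.3‰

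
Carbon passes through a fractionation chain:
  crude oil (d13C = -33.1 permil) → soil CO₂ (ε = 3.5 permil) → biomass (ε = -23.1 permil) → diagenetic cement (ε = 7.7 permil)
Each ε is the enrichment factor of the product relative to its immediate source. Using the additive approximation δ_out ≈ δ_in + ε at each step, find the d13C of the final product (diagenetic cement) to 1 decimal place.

-45.0 permil

step 1: δ ≈ -33.1 + (3.5) = -29.6 permil
step 2: δ ≈ -29.6 + (-23.1) = -52.7 permil
step 3: δ ≈ -52.7 + (7.7) = -45.0 permil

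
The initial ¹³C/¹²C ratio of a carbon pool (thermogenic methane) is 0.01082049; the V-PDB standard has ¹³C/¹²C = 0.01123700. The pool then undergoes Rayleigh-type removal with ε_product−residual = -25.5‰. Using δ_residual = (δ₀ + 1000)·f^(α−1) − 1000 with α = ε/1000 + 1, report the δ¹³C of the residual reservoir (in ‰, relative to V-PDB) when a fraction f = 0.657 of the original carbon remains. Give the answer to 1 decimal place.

δ₀ = (0.01082049/0.01123700 − 1)×1000 = (0.962934 − 1)×1000 = -37.066‰
α − 1 = ε/1000 = -0.0255
f^(α−1) = 0.657^(-0.0255) = 1.010769
δ_res = (-37.066 + 1000) × 1.010769 − 1000 = 973.304 − 1000 = -26.70‰

-26.7‰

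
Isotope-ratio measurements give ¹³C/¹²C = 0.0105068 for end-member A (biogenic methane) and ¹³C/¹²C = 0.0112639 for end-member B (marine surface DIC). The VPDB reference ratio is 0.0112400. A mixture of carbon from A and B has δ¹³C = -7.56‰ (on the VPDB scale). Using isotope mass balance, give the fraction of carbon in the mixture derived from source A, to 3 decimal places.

0.144

δ_A = (0.0105068/0.0112400 − 1)×1000 = (0.934769 − 1)×1000 = -65.231‰
δ_B = (0.0112639/0.0112400 − 1)×1000 = (1.002126 − 1)×1000 = 2.126‰
f_A = (δ_mix − δ_B)/(δ_A − δ_B) = (-7.56 − (2.126))/(-65.231 − (2.126))
f_A = -9.686 / -67.358 = 0.1438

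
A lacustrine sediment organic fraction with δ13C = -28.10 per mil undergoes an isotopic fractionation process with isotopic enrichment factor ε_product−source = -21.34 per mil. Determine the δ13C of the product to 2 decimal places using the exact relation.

Exactly, δ_product = (δ_source + 1000)·(ε/1000 + 1) − 1000.
δ_product = (-28.10 + 1000) × (-21.34/1000 + 1) − 1000
δ_product = -48.840 per mil

-48.84 per mil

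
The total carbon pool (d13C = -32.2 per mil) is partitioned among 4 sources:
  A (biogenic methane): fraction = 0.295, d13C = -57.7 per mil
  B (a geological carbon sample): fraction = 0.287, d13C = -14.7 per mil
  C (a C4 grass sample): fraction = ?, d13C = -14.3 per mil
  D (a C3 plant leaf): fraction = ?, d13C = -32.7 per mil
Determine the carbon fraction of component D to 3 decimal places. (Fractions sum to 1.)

Let f_D and f_C be the unknown fractions; fractions sum to 1 so f_D + f_C = 0.418.
Mass balance: Σ fᵢ·δᵢ = δ_bulk ⇒ f_D·(-32.7) + f_C·(-14.3) = -32.2 − (-21.240) = -10.960
Substitute f_C = 0.418 − f_D:
f_D·(-32.7 − -14.3) = -10.960 − 0.418×(-14.3) = -4.982
f_D = -4.982 / -18.4 = 0.2708

0.271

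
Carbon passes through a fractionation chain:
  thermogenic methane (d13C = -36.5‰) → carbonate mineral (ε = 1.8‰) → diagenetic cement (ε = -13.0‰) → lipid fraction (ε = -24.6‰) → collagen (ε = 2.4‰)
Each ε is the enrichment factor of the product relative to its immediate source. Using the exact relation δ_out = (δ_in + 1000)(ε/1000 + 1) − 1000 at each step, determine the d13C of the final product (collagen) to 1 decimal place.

-68.5‰

step 1: δ = (-36.50 + 1000)·(1.8/1000 + 1) − 1000 = -34.77‰
step 2: δ = (-34.77 + 1000)·(-13.0/1000 + 1) − 1000 = -47.31‰
step 3: δ = (-47.31 + 1000)·(-24.6/1000 + 1) − 1000 = -70.75‰
step 4: δ = (-70.75 + 1000)·(2.4/1000 + 1) − 1000 = -68.52‰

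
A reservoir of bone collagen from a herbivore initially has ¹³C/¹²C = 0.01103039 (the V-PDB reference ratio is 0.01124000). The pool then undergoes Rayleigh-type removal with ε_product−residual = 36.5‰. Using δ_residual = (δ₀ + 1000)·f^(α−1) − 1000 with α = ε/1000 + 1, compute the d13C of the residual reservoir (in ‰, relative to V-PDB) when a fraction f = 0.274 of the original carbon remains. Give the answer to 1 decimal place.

-63.9‰

δ₀ = (0.01103039/0.01124000 − 1)×1000 = (0.981351 − 1)×1000 = -18.649‰
α − 1 = ε/1000 = 0.0365
f^(α−1) = 0.274^(0.0365) = 0.953845
δ_res = (-18.649 + 1000) × 0.953845 − 1000 = 936.057 − 1000 = -63.94‰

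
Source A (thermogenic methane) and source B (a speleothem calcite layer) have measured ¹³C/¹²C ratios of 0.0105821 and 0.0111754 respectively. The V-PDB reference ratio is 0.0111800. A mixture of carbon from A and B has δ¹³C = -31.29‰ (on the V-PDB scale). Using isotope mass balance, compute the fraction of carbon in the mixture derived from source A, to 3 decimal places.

δ_A = (0.0105821/0.0111800 − 1)×1000 = (0.946521 − 1)×1000 = -53.479‰
δ_B = (0.0111754/0.0111800 − 1)×1000 = (0.999589 − 1)×1000 = -0.411‰
f_A = (δ_mix − δ_B)/(δ_A − δ_B) = (-31.29 − (-0.411))/(-53.479 − (-0.411))
f_A = -30.879 / -53.068 = 0.5819

0.582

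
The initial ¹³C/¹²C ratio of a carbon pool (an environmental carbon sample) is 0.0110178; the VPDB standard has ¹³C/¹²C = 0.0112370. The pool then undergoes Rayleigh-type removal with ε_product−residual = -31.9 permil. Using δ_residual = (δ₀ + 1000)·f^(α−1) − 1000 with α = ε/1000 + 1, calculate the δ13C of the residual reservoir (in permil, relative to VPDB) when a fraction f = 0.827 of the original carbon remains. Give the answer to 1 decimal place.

-13.5 permil

δ₀ = (0.0110178/0.0112370 − 1)×1000 = (0.980493 − 1)×1000 = -19.507 permil
α − 1 = ε/1000 = -0.0319
f^(α−1) = 0.827^(-0.0319) = 1.006078
δ_res = (-19.507 + 1000) × 1.006078 − 1000 = 986.452 − 1000 = -13.55 permil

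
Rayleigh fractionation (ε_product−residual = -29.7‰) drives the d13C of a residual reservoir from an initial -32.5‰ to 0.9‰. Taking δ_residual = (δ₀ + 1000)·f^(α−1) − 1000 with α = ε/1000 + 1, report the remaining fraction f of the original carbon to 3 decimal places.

α − 1 = ε/1000 = -0.0297
(δ_res + 1000)/(δ₀ + 1000) = (0.9 + 1000)/(-32.5 + 1000) = 1000.9/967.5 = 1.034522
f = 1.034522^(1/-0.0297) = exp(ln(1.034522)/-0.0297) = exp(0.03394/-0.0297)
f = exp(-1.1427) = 0.3189

0.319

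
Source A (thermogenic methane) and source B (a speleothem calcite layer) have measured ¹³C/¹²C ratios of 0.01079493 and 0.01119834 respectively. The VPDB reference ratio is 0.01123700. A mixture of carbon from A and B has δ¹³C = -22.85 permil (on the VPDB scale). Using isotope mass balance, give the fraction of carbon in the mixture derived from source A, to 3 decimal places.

0.541

δ_A = (0.01079493/0.01123700 − 1)×1000 = (0.960659 − 1)×1000 = -39.341 permil
δ_B = (0.01119834/0.01123700 − 1)×1000 = (0.996560 − 1)×1000 = -3.440 permil
f_A = (δ_mix − δ_B)/(δ_A − δ_B) = (-22.85 − (-3.440))/(-39.341 − (-3.440))
f_A = -19.410 / -35.900 = 0.5407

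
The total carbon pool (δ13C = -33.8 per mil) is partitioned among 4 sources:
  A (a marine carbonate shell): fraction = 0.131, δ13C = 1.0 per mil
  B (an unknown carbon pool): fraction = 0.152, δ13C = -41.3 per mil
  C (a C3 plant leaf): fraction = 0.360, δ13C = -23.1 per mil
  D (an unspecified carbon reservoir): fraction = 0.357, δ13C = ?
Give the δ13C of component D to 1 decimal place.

Isotope mass balance: δ_bulk = Σ fᵢ·δᵢ.
-33.8 = 0.131×(1.0) + 0.152×(-41.3) + 0.360×(-23.1) + 0.357×δ_D
0.357·δ_D = -33.8 − (-14.463) = -19.337
δ_D = -19.337 / 0.357 = -54.17 per mil

-54.2 per mil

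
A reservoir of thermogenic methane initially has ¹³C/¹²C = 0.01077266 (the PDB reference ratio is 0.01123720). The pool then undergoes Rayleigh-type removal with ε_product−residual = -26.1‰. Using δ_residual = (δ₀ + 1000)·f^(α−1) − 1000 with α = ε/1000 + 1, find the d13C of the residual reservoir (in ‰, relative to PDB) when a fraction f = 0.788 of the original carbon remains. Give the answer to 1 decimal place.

-35.4‰

δ₀ = (0.01077266/0.01123720 − 1)×1000 = (0.958661 − 1)×1000 = -41.339‰
α − 1 = ε/1000 = -0.0261
f^(α−1) = 0.788^(-0.0261) = 1.006238
δ_res = (-41.339 + 1000) × 1.006238 − 1000 = 964.641 − 1000 = -35.36‰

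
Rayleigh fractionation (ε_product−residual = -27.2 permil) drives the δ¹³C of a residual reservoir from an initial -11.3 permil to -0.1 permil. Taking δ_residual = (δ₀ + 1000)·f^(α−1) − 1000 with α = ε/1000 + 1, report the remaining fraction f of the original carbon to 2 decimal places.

0.66

α − 1 = ε/1000 = -0.0272
(δ_res + 1000)/(δ₀ + 1000) = (-0.1 + 1000)/(-11.3 + 1000) = 999.9/988.7 = 1.011328
f = 1.011328^(1/-0.0272) = exp(ln(1.011328)/-0.0272) = exp(0.01126/-0.0272)
f = exp(-0.4141) = 0.6609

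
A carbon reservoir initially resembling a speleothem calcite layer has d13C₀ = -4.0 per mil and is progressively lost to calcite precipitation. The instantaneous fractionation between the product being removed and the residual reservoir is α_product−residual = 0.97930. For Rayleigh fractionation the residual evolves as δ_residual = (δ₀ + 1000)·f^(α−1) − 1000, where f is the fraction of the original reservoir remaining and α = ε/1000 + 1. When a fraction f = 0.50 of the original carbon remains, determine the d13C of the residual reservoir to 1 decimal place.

Rayleigh residual: δ_res = (δ₀ + 1000)·f^(α−1) − 1000
α − 1 = -0.02070
f^(α−1) = 0.50^(-0.02070) = 1.014452
δ_res = (-4.0 + 1000) × 1.014452 − 1000 = 1010.394 − 1000 = 10.39 per mil

10.4 per mil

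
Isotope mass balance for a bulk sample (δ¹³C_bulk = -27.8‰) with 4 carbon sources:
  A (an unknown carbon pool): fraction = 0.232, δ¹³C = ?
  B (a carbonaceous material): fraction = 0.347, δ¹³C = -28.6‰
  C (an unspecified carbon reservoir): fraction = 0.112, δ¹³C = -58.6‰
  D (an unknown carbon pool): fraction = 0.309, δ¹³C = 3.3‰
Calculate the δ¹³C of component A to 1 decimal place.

Isotope mass balance: δ_bulk = Σ fᵢ·δᵢ.
-27.8 = 0.232×δ_A + 0.347×(-28.6) + 0.112×(-58.6) + 0.309×(3.3)
0.232·δ_A = -27.8 − (-15.468) = -12.332
δ_A = -12.332 / 0.232 = -53.16‰

-53.2‰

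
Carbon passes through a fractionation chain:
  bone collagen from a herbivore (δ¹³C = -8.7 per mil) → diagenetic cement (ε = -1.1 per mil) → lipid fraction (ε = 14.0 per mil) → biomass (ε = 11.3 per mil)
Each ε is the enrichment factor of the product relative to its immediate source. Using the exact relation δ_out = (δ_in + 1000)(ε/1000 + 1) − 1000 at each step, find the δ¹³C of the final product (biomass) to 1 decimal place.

step 1: δ = (-8.70 + 1000)·(-1.1/1000 + 1) − 1000 = -9.79 per mil
step 2: δ = (-9.79 + 1000)·(14.0/1000 + 1) − 1000 = 4.07 per mil
step 3: δ = (4.07 + 1000)·(11.3/1000 + 1) − 1000 = 15.42 per mil

15.4 per mil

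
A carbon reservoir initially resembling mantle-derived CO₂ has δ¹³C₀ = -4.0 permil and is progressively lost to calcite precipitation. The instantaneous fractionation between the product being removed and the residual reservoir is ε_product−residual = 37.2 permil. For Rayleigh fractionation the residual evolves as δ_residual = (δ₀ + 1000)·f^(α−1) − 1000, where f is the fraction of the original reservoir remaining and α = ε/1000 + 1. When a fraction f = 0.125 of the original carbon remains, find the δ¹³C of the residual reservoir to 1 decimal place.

-78.1 permil

Rayleigh residual: δ_res = (δ₀ + 1000)·f^(α−1) − 1000
α = ε/1000 + 1 = 1.03720, so α − 1 = 0.03720
f^(α−1) = 0.125^(0.03720) = 0.925561
δ_res = (-4.0 + 1000) × 0.925561 − 1000 = 921.859 − 1000 = -78.14 permil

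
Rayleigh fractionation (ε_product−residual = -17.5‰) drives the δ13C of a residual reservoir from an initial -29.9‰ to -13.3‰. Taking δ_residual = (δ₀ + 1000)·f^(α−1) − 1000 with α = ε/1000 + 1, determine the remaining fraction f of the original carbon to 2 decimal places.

α − 1 = ε/1000 = -0.0175
(δ_res + 1000)/(δ₀ + 1000) = (-13.3 + 1000)/(-29.9 + 1000) = 986.7/970.1 = 1.017112
f = 1.017112^(1/-0.0175) = exp(ln(1.017112)/-0.0175) = exp(0.01697/-0.0175)
f = exp(-0.9695) = 0.3793

0.38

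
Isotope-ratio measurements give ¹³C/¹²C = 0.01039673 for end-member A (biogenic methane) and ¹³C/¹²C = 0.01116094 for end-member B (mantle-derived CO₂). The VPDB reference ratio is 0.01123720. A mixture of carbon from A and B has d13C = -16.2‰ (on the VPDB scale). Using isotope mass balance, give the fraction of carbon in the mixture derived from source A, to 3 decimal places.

δ_A = (0.01039673/0.01123720 − 1)×1000 = (0.925206 − 1)×1000 = -74.794‰
δ_B = (0.01116094/0.01123720 − 1)×1000 = (0.993214 − 1)×1000 = -6.786‰
f_A = (δ_mix − δ_B)/(δ_A − δ_B) = (-16.2 − (-6.786))/(-74.794 − (-6.786))
f_A = -9.414 / -68.007 = 0.1384

0.138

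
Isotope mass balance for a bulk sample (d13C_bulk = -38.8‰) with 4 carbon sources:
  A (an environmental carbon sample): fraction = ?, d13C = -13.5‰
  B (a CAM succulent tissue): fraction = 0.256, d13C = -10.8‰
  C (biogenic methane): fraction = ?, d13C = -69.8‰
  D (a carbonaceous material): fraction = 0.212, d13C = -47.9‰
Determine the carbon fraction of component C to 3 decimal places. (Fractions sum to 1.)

Let f_C and f_A be the unknown fractions; fractions sum to 1 so f_C + f_A = 0.532.
Mass balance: Σ fᵢ·δᵢ = δ_bulk ⇒ f_C·(-69.8) + f_A·(-13.5) = -38.8 − (-12.920) = -25.880
Substitute f_A = 0.532 − f_C:
f_C·(-69.8 − -13.5) = -25.880 − 0.532×(-13.5) = -18.698
f_C = -18.698 / -56.3 = 0.3321

0.332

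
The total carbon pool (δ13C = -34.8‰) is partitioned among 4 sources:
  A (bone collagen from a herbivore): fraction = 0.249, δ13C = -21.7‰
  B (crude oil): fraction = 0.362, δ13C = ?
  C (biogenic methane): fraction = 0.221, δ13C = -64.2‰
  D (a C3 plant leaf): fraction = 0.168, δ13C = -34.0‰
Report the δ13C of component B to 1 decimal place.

-26.2‰

Isotope mass balance: δ_bulk = Σ fᵢ·δᵢ.
-34.8 = 0.249×(-21.7) + 0.362×δ_B + 0.221×(-64.2) + 0.168×(-34.0)
0.362·δ_B = -34.8 − (-25.303) = -9.496
δ_B = -9.496 / 0.362 = -26.23‰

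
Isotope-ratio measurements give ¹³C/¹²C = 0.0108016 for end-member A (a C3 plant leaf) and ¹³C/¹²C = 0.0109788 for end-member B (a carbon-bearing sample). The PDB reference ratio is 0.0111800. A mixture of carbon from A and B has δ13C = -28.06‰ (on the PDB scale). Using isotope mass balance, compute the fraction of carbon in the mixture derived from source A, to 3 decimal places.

0.635

δ_A = (0.0108016/0.0111800 − 1)×1000 = (0.966154 − 1)×1000 = -33.846‰
δ_B = (0.0109788/0.0111800 − 1)×1000 = (0.982004 − 1)×1000 = -17.996‰
f_A = (δ_mix − δ_B)/(δ_A − δ_B) = (-28.06 − (-17.996))/(-33.846 − (-17.996))
f_A = -10.064 / -15.850 = 0.6349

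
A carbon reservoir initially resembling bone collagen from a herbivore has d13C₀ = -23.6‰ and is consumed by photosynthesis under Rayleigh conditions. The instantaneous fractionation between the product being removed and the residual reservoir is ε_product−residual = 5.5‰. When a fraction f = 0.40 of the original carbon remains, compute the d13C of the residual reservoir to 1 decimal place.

Rayleigh residual: δ_res = (δ₀ + 1000)·f^(α−1) − 1000
α = ε/1000 + 1 = 1.00550, so α − 1 = 0.00550
f^(α−1) = 0.40^(0.00550) = 0.994973
δ_res = (-23.6 + 1000) × 0.994973 − 1000 = 971.492 − 1000 = -28.51‰

-28.5‰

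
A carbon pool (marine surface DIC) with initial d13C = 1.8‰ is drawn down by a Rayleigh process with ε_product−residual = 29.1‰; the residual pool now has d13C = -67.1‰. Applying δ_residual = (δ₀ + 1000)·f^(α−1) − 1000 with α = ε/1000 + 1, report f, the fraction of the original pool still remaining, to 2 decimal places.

α − 1 = ε/1000 = 0.0291
(δ_res + 1000)/(δ₀ + 1000) = (-67.1 + 1000)/(1.8 + 1000) = 932.9/1001.8 = 0.931224
f = 0.931224^(1/0.0291) = exp(ln(0.931224)/0.0291) = exp(-0.07126/0.0291)
f = exp(-2.4486) = 0.0864

0.09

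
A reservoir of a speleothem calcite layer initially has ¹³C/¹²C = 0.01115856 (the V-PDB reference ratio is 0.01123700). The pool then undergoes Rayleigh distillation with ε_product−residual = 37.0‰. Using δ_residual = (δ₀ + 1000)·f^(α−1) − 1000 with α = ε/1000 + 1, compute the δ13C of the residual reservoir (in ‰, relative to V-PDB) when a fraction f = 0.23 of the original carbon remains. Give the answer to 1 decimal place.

δ₀ = (0.01115856/0.01123700 − 1)×1000 = (0.993019 − 1)×1000 = -6.981‰
α − 1 = ε/1000 = 0.0370
f^(α−1) = 0.23^(0.0370) = 0.947074
δ_res = (-6.981 + 1000) × 0.947074 − 1000 = 940.463 − 1000 = -59.54‰

-59.5‰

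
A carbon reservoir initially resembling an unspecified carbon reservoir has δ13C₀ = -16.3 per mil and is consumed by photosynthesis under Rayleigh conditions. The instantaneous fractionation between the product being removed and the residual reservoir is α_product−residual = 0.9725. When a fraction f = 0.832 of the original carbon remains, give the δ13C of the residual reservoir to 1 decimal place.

Rayleigh residual: δ_res = (δ₀ + 1000)·f^(α−1) − 1000
α − 1 = -0.02750
f^(α−1) = 0.832^(-0.02750) = 1.005071
δ_res = (-16.3 + 1000) × 1.005071 − 1000 = 988.688 − 1000 = -11.31 per mil

-11.3 per mil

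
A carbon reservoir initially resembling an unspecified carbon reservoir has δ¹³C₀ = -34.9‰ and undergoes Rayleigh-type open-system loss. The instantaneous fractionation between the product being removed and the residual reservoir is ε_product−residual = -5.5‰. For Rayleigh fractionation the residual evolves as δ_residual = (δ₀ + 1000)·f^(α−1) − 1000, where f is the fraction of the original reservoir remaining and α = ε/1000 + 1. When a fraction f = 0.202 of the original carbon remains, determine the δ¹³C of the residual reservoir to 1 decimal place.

-26.4‰

Rayleigh residual: δ_res = (δ₀ + 1000)·f^(α−1) − 1000
α = ε/1000 + 1 = 0.99450, so α − 1 = -0.00550
f^(α−1) = 0.202^(-0.00550) = 1.008836
δ_res = (-34.9 + 1000) × 1.008836 − 1000 = 973.628 − 1000 = -26.37‰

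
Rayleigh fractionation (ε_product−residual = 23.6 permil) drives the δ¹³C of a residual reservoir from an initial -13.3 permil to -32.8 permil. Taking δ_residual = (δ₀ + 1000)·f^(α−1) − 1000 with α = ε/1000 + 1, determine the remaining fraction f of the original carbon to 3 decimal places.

0.429

α − 1 = ε/1000 = 0.0236
(δ_res + 1000)/(δ₀ + 1000) = (-32.8 + 1000)/(-13.3 + 1000) = 967.2/986.7 = 0.980237
f = 0.980237^(1/0.0236) = exp(ln(0.980237)/0.0236) = exp(-0.01996/0.0236)
f = exp(-0.8458) = 0.4292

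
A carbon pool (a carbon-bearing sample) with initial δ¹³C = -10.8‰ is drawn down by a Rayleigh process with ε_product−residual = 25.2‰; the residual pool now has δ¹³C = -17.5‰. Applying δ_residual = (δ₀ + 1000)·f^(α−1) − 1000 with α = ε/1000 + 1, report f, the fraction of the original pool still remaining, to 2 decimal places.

α − 1 = ε/1000 = 0.0252
(δ_res + 1000)/(δ₀ + 1000) = (-17.5 + 1000)/(-10.8 + 1000) = 982.5/989.2 = 0.993227
f = 0.993227^(1/0.0252) = exp(ln(0.993227)/0.0252) = exp(-0.00680/0.0252)
f = exp(-0.2697) = 0.7636

0.76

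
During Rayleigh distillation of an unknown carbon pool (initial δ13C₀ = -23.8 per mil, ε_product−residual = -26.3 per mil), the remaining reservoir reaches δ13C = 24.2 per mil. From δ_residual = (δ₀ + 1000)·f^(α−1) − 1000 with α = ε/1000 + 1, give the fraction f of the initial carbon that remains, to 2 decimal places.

0.16

α − 1 = ε/1000 = -0.0263
(δ_res + 1000)/(δ₀ + 1000) = (24.2 + 1000)/(-23.8 + 1000) = 1024.2/976.2 = 1.049170
f = 1.049170^(1/-0.0263) = exp(ln(1.049170)/-0.0263) = exp(0.04800/-0.0263)
f = exp(-1.8251) = 0.1612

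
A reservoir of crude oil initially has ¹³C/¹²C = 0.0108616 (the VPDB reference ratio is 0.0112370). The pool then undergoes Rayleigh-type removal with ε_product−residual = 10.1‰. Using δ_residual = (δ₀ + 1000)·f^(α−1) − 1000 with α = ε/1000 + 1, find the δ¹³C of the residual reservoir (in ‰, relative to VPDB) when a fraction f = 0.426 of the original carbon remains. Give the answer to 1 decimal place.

-41.7‰

δ₀ = (0.0108616/0.0112370 − 1)×1000 = (0.966593 − 1)×1000 = -33.407‰
α − 1 = ε/1000 = 0.0101
f^(α−1) = 0.426^(0.0101) = 0.991419
δ_res = (-33.407 + 1000) × 0.991419 − 1000 = 958.298 − 1000 = -41.70‰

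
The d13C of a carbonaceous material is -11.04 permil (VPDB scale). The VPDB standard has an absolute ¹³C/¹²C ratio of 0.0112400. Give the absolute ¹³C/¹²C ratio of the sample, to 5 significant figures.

0.011116

R_sample = R_standard × (d13C/1000 + 1)
R_sample = 0.0112400 × (-11.04/1000 + 1) = 0.0112400 × 0.988960
R_sample = 0.0111159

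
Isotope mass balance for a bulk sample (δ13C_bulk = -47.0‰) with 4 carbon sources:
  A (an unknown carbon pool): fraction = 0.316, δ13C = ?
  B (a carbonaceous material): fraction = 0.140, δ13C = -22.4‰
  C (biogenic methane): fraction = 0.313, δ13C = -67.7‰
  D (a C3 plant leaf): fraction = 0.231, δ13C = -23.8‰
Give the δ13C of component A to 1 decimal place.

-54.4‰

Isotope mass balance: δ_bulk = Σ fᵢ·δᵢ.
-47.0 = 0.316×δ_A + 0.140×(-22.4) + 0.313×(-67.7) + 0.231×(-23.8)
0.316·δ_A = -47.0 − (-29.824) = -17.176
δ_A = -17.176 / 0.316 = -54.35‰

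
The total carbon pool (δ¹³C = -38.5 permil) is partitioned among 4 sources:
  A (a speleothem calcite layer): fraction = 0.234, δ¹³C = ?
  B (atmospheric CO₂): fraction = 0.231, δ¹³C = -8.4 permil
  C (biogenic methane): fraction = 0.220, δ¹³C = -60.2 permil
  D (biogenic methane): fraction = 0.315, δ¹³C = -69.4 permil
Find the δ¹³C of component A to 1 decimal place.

-6.2 permil

Isotope mass balance: δ_bulk = Σ fᵢ·δᵢ.
-38.5 = 0.234×δ_A + 0.231×(-8.4) + 0.220×(-60.2) + 0.315×(-69.4)
0.234·δ_A = -38.5 − (-37.045) = -1.455
δ_A = -1.455 / 0.234 = -6.22 permil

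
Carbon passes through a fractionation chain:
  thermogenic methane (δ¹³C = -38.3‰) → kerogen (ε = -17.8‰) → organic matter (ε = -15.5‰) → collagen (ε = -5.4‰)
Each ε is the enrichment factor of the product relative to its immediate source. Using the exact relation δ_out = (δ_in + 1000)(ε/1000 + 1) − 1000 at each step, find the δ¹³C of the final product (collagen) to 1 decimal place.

-75.1‰

step 1: δ = (-38.30 + 1000)·(-17.8/1000 + 1) − 1000 = -55.42‰
step 2: δ = (-55.42 + 1000)·(-15.5/1000 + 1) − 1000 = -70.06‰
step 3: δ = (-70.06 + 1000)·(-5.4/1000 + 1) − 1000 = -75.08‰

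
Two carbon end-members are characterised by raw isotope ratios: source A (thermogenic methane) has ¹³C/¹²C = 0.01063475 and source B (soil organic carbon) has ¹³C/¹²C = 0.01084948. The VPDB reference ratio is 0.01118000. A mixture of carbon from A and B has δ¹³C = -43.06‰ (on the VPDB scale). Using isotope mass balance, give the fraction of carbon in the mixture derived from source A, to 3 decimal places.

0.703

δ_A = (0.01063475/0.01118000 − 1)×1000 = (0.951230 − 1)×1000 = -48.770‰
δ_B = (0.01084948/0.01118000 − 1)×1000 = (0.970436 − 1)×1000 = -29.564‰
f_A = (δ_mix − δ_B)/(δ_A − δ_B) = (-43.06 − (-29.564))/(-48.770 − (-29.564))
f_A = -13.496 / -19.207 = 0.7027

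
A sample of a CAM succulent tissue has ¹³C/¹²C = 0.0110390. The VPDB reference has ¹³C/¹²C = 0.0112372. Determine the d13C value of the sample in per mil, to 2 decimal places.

-17.64 per mil

d13C = (R_sample / R_standard − 1) × 1000
R_sample / R_standard = 0.0110390 / 0.0112372 = 0.982362
d13C = (0.982362 − 1) × 1000 = -17.638 per mil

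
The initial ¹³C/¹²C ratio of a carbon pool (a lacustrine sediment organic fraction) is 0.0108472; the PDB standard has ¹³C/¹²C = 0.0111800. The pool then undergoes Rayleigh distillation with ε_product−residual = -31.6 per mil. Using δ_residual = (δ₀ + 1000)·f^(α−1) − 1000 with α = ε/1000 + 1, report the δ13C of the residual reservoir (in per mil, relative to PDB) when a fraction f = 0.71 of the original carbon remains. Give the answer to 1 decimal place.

δ₀ = (0.0108472/0.0111800 − 1)×1000 = (0.970233 − 1)×1000 = -29.767 per mil
α − 1 = ε/1000 = -0.0316
f^(α−1) = 0.71^(-0.0316) = 1.010881
δ_res = (-29.767 + 1000) × 1.010881 − 1000 = 980.790 − 1000 = -19.21 per mil

-19.2 per mil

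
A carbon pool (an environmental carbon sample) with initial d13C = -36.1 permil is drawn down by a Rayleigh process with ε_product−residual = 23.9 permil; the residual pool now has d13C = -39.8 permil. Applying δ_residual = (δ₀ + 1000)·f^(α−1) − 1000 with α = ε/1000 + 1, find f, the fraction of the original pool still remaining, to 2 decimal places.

0.85

α − 1 = ε/1000 = 0.0239
(δ_res + 1000)/(δ₀ + 1000) = (-39.8 + 1000)/(-36.1 + 1000) = 960.2/963.9 = 0.996161
f = 0.996161^(1/0.0239) = exp(ln(0.996161)/0.0239) = exp(-0.00385/0.0239)
f = exp(-0.1609) = 0.8514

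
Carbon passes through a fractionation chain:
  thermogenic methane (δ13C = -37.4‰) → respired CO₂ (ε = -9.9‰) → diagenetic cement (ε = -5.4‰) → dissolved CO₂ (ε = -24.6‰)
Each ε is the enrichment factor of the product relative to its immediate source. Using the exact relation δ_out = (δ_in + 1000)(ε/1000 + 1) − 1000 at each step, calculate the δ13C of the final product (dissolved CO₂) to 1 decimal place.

-75.4‰

step 1: δ = (-37.40 + 1000)·(-9.9/1000 + 1) − 1000 = -46.93‰
step 2: δ = (-46.93 + 1000)·(-5.4/1000 + 1) − 1000 = -52.08‰
step 3: δ = (-52.08 + 1000)·(-24.6/1000 + 1) − 1000 = -75.40‰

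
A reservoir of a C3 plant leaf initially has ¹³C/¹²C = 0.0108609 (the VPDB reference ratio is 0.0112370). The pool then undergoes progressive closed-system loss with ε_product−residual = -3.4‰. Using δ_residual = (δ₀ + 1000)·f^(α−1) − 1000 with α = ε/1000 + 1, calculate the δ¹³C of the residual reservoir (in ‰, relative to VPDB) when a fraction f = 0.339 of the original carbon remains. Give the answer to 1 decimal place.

δ₀ = (0.0108609/0.0112370 − 1)×1000 = (0.966530 − 1)×1000 = -33.470‰
α − 1 = ε/1000 = -0.0034
f^(α−1) = 0.339^(-0.0034) = 1.003685
δ_res = (-33.470 + 1000) × 1.003685 − 1000 = 970.092 − 1000 = -29.91‰

-29.9‰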